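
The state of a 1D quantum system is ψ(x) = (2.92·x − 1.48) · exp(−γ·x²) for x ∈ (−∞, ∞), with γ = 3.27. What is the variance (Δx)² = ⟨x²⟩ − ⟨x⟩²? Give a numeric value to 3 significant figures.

Compute ⟨x⟩ and ⟨x²⟩ separately, then (Δx)² = ⟨x²⟩ − ⟨x⟩².
Expand each integrand as polynomial × e^(−2γx²) and use ∫x^(2j)·e^(−2γx²) dx = (2j−1)!!/(4γ)^j · √(π/(2γ)), odd powers → 0; here √(π/(2γ)) = 0.69308.
Normalization: ∫|ψ|² dx = 1.9699.
⟨x⟩ = -0.23249 and ⟨x²⟩ = 0.11152.
(Δx)² = 0.11152 − (-0.23249)² = 0.057470.

0.0575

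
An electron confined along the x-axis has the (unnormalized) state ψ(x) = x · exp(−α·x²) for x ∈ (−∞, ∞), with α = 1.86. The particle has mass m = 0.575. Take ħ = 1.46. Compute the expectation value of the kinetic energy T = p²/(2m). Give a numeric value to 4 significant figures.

10.34

T = −(ħ²/2m) d²/dx², so ⟨T⟩ = −(ħ²/2m) ∫ ψ*·ψ'' dx / ∫|ψ|² dx; with m = 0.575.
Expand each integrand as polynomial × e^(−2αx²) and use ∫x^(2j)·e^(−2αx²) dx = (2j−1)!!/(4α)^j · √(π/(2α)), odd powers → 0; here √(π/(2α)) = 0.91897. Differentiate with the product rule, d/dx e^(−αx²) = −2αx·e^(−αx²).
State is unnormalized: ∫|ψ|² dx = 0.12352, and ∫ψ*·(−ħ²/2m · ψ'') dx = 1.2775, so ⟨T⟩ = 1.2775 / 0.12352.
⟨T⟩ = 10.343.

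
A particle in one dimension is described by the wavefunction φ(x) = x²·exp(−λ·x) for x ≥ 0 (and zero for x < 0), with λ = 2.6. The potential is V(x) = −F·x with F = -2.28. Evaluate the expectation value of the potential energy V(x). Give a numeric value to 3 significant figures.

⟨V⟩ = ∫ V(x)·|φ|² dx / ∫|φ|² dx.
Every integrand reduces to terms xʲ·e^(−2λx) on [0, ∞); use ∫₀^∞ xʲ·e^(−2λx) dx = j!/(2λ)^(j+1).
State is unnormalized: ∫|φ|² dx = 0.0063124, and ∫φ*·V(x)·φ dx = 0.013839, so ⟨V⟩ = 0.013839 / 0.0063124.
⟨V⟩ = 2.1923.

2.19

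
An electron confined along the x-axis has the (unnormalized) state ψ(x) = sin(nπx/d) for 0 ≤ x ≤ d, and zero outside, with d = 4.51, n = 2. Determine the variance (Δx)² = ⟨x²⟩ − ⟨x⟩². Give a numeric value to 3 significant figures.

1.44

Compute ⟨x⟩ and ⟨x²⟩ separately, then (Δx)² = ⟨x²⟩ − ⟨x⟩².
With sin²θ = (1 − cos2θ)/2 on 0 ≤ x ≤ d: ∫sin²(nπx/d) dx = d/2, ∫x·sin²(nπx/d) dx = d²/4, ∫x²·sin²(nπx/d) dx = d³·(1/6 − 1/(4n²π²)); higher powers xᵏ the same way, integrating xᵏ·cos(2nπx/d) by parts.
Normalization: ∫|ψ|² dx = 2.2550.
⟨x⟩ = 2.2550 and ⟨x²⟩ = 6.5224.
(Δx)² = 6.5224 − (2.2550)² = 1.4374.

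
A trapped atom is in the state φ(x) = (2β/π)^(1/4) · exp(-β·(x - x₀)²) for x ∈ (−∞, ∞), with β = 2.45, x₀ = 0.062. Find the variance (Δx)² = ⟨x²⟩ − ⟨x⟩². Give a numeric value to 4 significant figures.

Compute ⟨x⟩ and ⟨x²⟩ separately, then (Δx)² = ⟨x²⟩ − ⟨x⟩².
Gaussian moments (u = x − x₀): ∫u^(2j)·e^(−2βu²) du = (2j−1)!!/(4β)^j · √(π/(2β)), odd powers integrate to 0; here √(π/(2β)) = 0.80071.
⟨x⟩ = 0.062000 and ⟨x²⟩ = 0.10588.
(Δx)² = 0.10588 − (0.062000)² = 0.10204.

0.1020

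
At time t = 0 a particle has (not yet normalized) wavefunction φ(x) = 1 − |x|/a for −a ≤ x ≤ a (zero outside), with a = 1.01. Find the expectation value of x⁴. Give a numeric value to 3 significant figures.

0.0297

⟨x⁴⟩ = ∫ x⁴·|φ|² dx / ∫|φ|² dx (integrals over the domain).
φ is even, so ∫ over [−a, a] = 2∫₀ᵃ with φ = 1 − x/a there: ∫₀ᵃ (1 − x/a)² dx = a/3, ∫₀ᵃ x²(1 − x/a)² dx = a³/30, ∫₀ᵃ x⁴(1 − x/a)² dx = a⁵/105.
State is unnormalized: ∫|φ|² dx = 0.67333, and ∫φ*·x⁴·φ dx = 0.020019, so ⟨x⁴⟩ = 0.020019 / 0.67333.
⟨x⁴⟩ = 0.029732.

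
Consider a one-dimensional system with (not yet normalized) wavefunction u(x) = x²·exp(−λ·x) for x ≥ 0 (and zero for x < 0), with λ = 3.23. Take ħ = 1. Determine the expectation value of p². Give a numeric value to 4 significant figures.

p² u = −ħ² d²u/dx²; ⟨p²⟩ = −ħ² ∫ u*·u'' dx / ∫|u|² dx.
Differentiate x²·exp(−λ·x) with the product rule; every integrand then reduces to terms xʲ·e^(−2λx) on [0, ∞), with ∫₀^∞ xʲ·e^(−2λx) dx = j!/(2λ)^(j+1).
State is unnormalized: ∫|u|² dx = 0.0021333, and ∫u*·(−ħ² u'') dx = 0.0074188, so ⟨p²⟩ = 0.0074188 / 0.0021333.
⟨p²⟩ = 3.4776.

3.478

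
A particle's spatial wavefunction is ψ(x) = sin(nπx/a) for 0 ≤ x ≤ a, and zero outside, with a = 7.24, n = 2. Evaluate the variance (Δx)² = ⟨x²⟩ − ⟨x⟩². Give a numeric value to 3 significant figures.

Compute ⟨x⟩ and ⟨x²⟩ separately, then (Δx)² = ⟨x²⟩ − ⟨x⟩².
With sin²θ = (1 − cos2θ)/2 on 0 ≤ x ≤ a: ∫sin²(nπx/a) dx = a/2, ∫x·sin²(nπx/a) dx = a²/4, ∫x²·sin²(nπx/a) dx = a³·(1/6 − 1/(4n²π²)); higher powers xᵏ the same way, integrating xᵏ·cos(2nπx/a) by parts.
Normalization: ∫|ψ|² dx = 3.6200.
⟨x⟩ = 3.6200 and ⟨x²⟩ = 16.809.
(Δx)² = 16.809 − (3.6200)² = 3.7043.

3.70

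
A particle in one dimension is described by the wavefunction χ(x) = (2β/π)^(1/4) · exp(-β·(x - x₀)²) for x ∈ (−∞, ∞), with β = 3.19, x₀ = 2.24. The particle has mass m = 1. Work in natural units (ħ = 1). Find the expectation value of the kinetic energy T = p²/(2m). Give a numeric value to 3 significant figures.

T = −(ħ²/2m) d²/dx², so ⟨T⟩ = −(ħ²/2m) ∫ χ*·χ'' dx; with m = 1.
Gaussian moments (u = x − x₀): ∫u^(2j)·e^(−2βu²) du = (2j−1)!!/(4β)^j · √(π/(2β)), odd powers integrate to 0; here √(π/(2β)) = 0.70172. Derivatives: d/dx e^(−βu²) = −2βu·e^(−βu²), d²/dx² e^(−βu²) = (4β²u² − 2β)·e^(−βu²).
⟨T⟩ = 1.5950.

1.60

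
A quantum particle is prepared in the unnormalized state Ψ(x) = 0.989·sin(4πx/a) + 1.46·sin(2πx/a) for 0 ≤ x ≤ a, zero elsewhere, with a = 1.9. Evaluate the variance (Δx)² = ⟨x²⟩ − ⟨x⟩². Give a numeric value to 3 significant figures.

Compute ⟨x⟩ and ⟨x²⟩ separately, then (Δx)² = ⟨x²⟩ − ⟨x⟩².
On 0 ≤ x ≤ a (j ≠ l): ∫sin²(jπx/a) dx = a/2, ∫sin(jπx/a)·sin(lπx/a) dx = 0; diagonal moments ∫x·sin²(jπx/a) dx = a²/4, ∫x²·sin²(jπx/a) dx = a³·(1/6 − 1/(4j²π²)); cross terms ∫x·sin(jπx/a)·sin(lπx/a) dx = 0 for j + l even and −4jla²/(π²(j² − l²)²) for j + l odd, ∫x²·sin(jπx/a)·sin(lπx/a) dx = (−1)^(j+l)·4jla³/(π²(j² − l²)²); higher powers the same way via product-to-sum and parts.
Normalization: ∫|Ψ|² dx = 2.9542.
⟨x⟩ = 0.95000 and ⟨x²⟩ = 1.3194.
(Δx)² = 1.3194 − (0.95000)² = 0.41687.

0.417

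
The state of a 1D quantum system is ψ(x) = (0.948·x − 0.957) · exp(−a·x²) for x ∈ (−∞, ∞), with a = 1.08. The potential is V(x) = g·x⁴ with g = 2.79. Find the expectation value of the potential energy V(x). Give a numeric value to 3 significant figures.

⟨V⟩ = ∫ V(x)·|ψ|² dx / ∫|ψ|² dx.
Expand each integrand as polynomial × e^(−2ax²) and use ∫x^(2j)·e^(−2ax²) dx = (2j−1)!!/(4a)^j · √(π/(2a)), odd powers → 0; here √(π/(2a)) = 1.2060.
State is unnormalized: ∫|ψ|² dx = 1.3554, and ∫ψ*·V(x)·ψ dx = 1.0580, so ⟨V⟩ = 1.0580 / 1.3554.
⟨V⟩ = 0.78057.

0.781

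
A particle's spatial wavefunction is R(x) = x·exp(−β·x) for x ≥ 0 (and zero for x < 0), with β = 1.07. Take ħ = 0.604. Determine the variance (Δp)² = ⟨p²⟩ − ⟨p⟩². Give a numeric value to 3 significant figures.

Compute ⟨p⟩ and ⟨p²⟩ separately; (Δp)² = ⟨p²⟩ − ⟨p⟩².
Differentiate x·exp(−β·x) with the product rule; every integrand then reduces to terms xʲ·e^(−2βx) on [0, ∞), with ∫₀^∞ xʲ·e^(−2βx) dx = j!/(2β)^(j+1).
Normalization: ∫|R|² dx = 0.20407.
⟨p⟩ = 0.0000 and ⟨p²⟩ = 0.41768.
(Δp)² = 0.41768 − (0.0000)² = 0.41768.

0.418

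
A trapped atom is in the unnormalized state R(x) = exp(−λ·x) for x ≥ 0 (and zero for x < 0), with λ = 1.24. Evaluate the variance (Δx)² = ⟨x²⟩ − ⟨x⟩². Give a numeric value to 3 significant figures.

Compute ⟨x⟩ and ⟨x²⟩ separately, then (Δx)² = ⟨x²⟩ − ⟨x⟩².
Every integrand reduces to terms xʲ·e^(−2λx) on [0, ∞); use ∫₀^∞ xʲ·e^(−2λx) dx = j!/(2λ)^(j+1).
Normalization: ∫|R|² dx = 0.40323.
⟨x⟩ = 0.40323 and ⟨x²⟩ = 0.32518.
(Δx)² = 0.32518 − (0.40323)² = 0.16259.

0.163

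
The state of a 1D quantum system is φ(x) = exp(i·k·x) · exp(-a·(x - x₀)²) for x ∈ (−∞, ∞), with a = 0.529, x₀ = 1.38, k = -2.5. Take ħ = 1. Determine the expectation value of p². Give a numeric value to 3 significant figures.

6.78

p² φ = −ħ² d²φ/dx²; ⟨p²⟩ = −ħ² ∫ φ*·φ'' dx / ∫|φ|² dx.
Gaussian moments (u = x − x₀): ∫u^(2j)·e^(−2au²) du = (2j−1)!!/(4a)^j · √(π/(2a)), odd powers integrate to 0; here √(π/(2a)) = 1.7232. Derivatives: φ′ = (ik − 2au)·φ, φ″ = ((ik − 2au)² − 2a)·φ; the odd-in-u pieces drop out.
State is unnormalized: ∫|φ|² dx = 1.7232, and ∫φ*·(−ħ² φ'') dx = 11.681, so ⟨p²⟩ = 11.681 / 1.7232.
⟨p²⟩ = 6.7790.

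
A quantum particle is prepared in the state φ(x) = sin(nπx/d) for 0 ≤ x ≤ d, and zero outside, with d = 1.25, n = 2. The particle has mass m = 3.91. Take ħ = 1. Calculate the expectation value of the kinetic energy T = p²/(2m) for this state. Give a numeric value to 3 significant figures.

T = −(ħ²/2m) d²/dx², so ⟨T⟩ = −(ħ²/2m) ∫ φ*·φ'' dx / ∫|φ|² dx; with m = 3.91.
d/dx sin(nπx/d) = (nπ/d)·cos(nπx/d) and d²/dx² sin(nπx/d) = −(nπ/d)²·sin(nπx/d); on 0 ≤ x ≤ d, ∫sin²(nπx/d) dx = d/2 and ∫sin(nπx/d)·cos(nπx/d) dx = 0.
State is unnormalized: ∫|φ|² dx = 0.62500, and ∫φ*·(−ħ²/2m · φ'') dx = 2.0194, so ⟨T⟩ = 2.0194 / 0.62500.
⟨T⟩ = 3.2310.

3.23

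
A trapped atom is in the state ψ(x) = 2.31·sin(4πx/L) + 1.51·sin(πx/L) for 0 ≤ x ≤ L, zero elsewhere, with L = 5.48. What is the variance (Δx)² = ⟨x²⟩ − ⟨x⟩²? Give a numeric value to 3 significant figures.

Compute ⟨x⟩ and ⟨x²⟩ separately, then (Δx)² = ⟨x²⟩ − ⟨x⟩².
On 0 ≤ x ≤ L (j ≠ l): ∫sin²(jπx/L) dx = L/2, ∫sin(jπx/L)·sin(lπx/L) dx = 0; diagonal moments ∫x·sin²(jπx/L) dx = L²/4, ∫x²·sin²(jπx/L) dx = L³·(1/6 − 1/(4j²π²)); cross terms ∫x·sin(jπx/L)·sin(lπx/L) dx = 0 for j + l even and −4jlL²/(π²(j² − l²)²) for j + l odd, ∫x²·sin(jπx/L)·sin(lπx/L) dx = (−1)^(j+l)·4jlL³/(π²(j² − l²)²); higher powers the same way via product-to-sum and parts.
Normalization: ∫|ψ|² dx = 20.868.
⟨x⟩ = 2.6677 and ⟨x²⟩ = 9.0917.
(Δx)² = 9.0917 − (2.6677)² = 1.9752.

1.98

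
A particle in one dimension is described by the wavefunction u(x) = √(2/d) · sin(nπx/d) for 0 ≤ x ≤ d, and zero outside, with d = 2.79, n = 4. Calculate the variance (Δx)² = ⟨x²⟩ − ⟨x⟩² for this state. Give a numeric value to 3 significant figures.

0.624

Compute ⟨x⟩ and ⟨x²⟩ separately, then (Δx)² = ⟨x²⟩ − ⟨x⟩².
With sin²θ = (1 − cos2θ)/2 on 0 ≤ x ≤ d: ∫sin²(nπx/d) dx = d/2, ∫x·sin²(nπx/d) dx = d²/4, ∫x²·sin²(nπx/d) dx = d³·(1/6 − 1/(4n²π²)); higher powers xᵏ the same way, integrating xᵏ·cos(2nπx/d) by parts.
⟨x⟩ = 1.3950 and ⟨x²⟩ = 2.5701.
(Δx)² = 2.5701 − (1.3950)² = 0.62403.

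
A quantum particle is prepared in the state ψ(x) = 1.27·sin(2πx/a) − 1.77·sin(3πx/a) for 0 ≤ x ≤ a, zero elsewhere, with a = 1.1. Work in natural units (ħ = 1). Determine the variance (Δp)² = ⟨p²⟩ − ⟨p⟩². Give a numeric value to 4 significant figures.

Compute ⟨p⟩ and ⟨p²⟩ separately; (Δp)² = ⟨p²⟩ − ⟨p⟩².
d²/dx² sin(jπx/a) = −(jπ/a)²·sin(jπx/a); on 0 ≤ x ≤ a, ∫sin²(jπx/a) dx = a/2 and ∫sin(jπx/a)·sin(lπx/a) dx = 0 for j ≠ l, so only diagonal terms survive in ∫|ψ|² and ∫ψ·ψ″; ∫ψ·ψ′ dx = [ψ²/2] between the walls = 0.
Normalization: ∫|ψ|² dx = 2.6102.
⟨p⟩ = 0.0000 and ⟨p²⟩ = 59.550.
(Δp)² = 59.550 − (0.0000)² = 59.550.

59.55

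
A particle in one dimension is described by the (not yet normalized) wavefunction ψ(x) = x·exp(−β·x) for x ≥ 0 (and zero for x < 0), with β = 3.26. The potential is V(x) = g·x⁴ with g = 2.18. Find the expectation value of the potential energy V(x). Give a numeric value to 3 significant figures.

⟨V⟩ = ∫ V(x)·|ψ|² dx / ∫|ψ|² dx.
Every integrand reduces to terms xʲ·e^(−2βx) on [0, ∞); use ∫₀^∞ xʲ·e^(−2βx) dx = j!/(2β)^(j+1).
State is unnormalized: ∫|ψ|² dx = 0.0072158, and ∫ψ*·V(x)·ψ dx = 0.0031337, so ⟨V⟩ = 0.0031337 / 0.0072158.
⟨V⟩ = 0.43428.

0.434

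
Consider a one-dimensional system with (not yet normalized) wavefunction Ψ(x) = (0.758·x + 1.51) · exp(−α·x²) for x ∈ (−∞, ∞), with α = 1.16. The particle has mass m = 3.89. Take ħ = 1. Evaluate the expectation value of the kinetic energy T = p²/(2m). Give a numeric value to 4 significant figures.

0.1645

T = −(ħ²/2m) d²/dx², so ⟨T⟩ = −(ħ²/2m) ∫ Ψ*·Ψ'' dx / ∫|Ψ|² dx; with m = 3.89.
Expand each integrand as polynomial × e^(−2αx²) and use ∫x^(2j)·e^(−2αx²) dx = (2j−1)!!/(4α)^j · √(π/(2α)), odd powers → 0; here √(π/(2α)) = 1.1637. Differentiate with the product rule, d/dx e^(−αx²) = −2αx·e^(−αx²).
State is unnormalized: ∫|Ψ|² dx = 2.7974, and ∫Ψ*·(−ħ²/2m · Ψ'') dx = 0.46006, so ⟨T⟩ = 0.46006 / 2.7974.
⟨T⟩ = 0.16446.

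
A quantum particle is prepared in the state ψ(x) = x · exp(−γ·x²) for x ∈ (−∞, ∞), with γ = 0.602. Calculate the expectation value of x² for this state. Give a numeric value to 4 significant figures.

1.246

⟨x²⟩ = ∫ x²·|ψ|² dx / ∫|ψ|² dx (integrals over the domain).
Expand each integrand as polynomial × e^(−2γx²) and use ∫x^(2j)·e^(−2γx²) dx = (2j−1)!!/(4γ)^j · √(π/(2γ)), odd powers → 0; here √(π/(2γ)) = 1.6153.
State is unnormalized: ∫|ψ|² dx = 0.67082, and ∫ψ*·x²·ψ dx = 0.83574, so ⟨x²⟩ = 0.83574 / 0.67082.
⟨x²⟩ = 1.2458.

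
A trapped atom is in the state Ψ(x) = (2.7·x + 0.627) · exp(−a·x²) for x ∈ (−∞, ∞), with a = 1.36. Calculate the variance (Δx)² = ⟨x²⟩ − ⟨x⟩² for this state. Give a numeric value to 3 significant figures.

0.339

Compute ⟨x⟩ and ⟨x²⟩ separately, then (Δx)² = ⟨x²⟩ − ⟨x⟩².
Expand each integrand as polynomial × e^(−2ax²) and use ∫x^(2j)·e^(−2ax²) dx = (2j−1)!!/(4a)^j · √(π/(2a)), odd powers → 0; here √(π/(2a)) = 1.0747.
Normalization: ∫|Ψ|² dx = 1.8627.
⟨x⟩ = 0.35910 and ⟨x²⟩ = 0.46808.
(Δx)² = 0.46808 − (0.35910)² = 0.33913.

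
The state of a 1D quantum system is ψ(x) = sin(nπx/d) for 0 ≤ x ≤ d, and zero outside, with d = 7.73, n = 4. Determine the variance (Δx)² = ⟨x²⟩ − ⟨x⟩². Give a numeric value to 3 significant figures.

4.79

Compute ⟨x⟩ and ⟨x²⟩ separately, then (Δx)² = ⟨x²⟩ − ⟨x⟩².
With sin²θ = (1 − cos2θ)/2 on 0 ≤ x ≤ d: ∫sin²(nπx/d) dx = d/2, ∫x·sin²(nπx/d) dx = d²/4, ∫x²·sin²(nπx/d) dx = d³·(1/6 − 1/(4n²π²)); higher powers xᵏ the same way, integrating xᵏ·cos(2nπx/d) by parts.
Normalization: ∫|ψ|² dx = 3.8650.
⟨x⟩ = 3.8650 and ⟨x²⟩ = 19.728.
(Δx)² = 19.728 − (3.8650)² = 4.7902.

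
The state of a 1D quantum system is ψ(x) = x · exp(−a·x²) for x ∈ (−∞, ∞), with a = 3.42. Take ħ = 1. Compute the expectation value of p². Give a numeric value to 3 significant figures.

10.3

p² ψ = −ħ² d²ψ/dx²; ⟨p²⟩ = −ħ² ∫ ψ*·ψ'' dx / ∫|ψ|² dx.
Expand each integrand as polynomial × e^(−2ax²) and use ∫x^(2j)·e^(−2ax²) dx = (2j−1)!!/(4a)^j · √(π/(2a)), odd powers → 0; here √(π/(2a)) = 0.67771. Differentiate with the product rule, d/dx e^(−ax²) = −2ax·e^(−ax²).
State is unnormalized: ∫|ψ|² dx = 0.049541, and ∫ψ*·(−ħ² ψ'') dx = 0.50829, so ⟨p²⟩ = 0.50829 / 0.049541.
⟨p²⟩ = 10.260.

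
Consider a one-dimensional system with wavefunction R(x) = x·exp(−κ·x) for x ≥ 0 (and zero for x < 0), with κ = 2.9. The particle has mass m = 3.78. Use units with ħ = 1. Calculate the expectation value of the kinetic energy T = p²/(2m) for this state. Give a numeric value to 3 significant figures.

1.11

T = −(ħ²/2m) d²/dx², so ⟨T⟩ = −(ħ²/2m) ∫ R*·R'' dx / ∫|R|² dx; with m = 3.78.
Differentiate x·exp(−κ·x) with the product rule; every integrand then reduces to terms xʲ·e^(−2κx) on [0, ∞), with ∫₀^∞ xʲ·e^(−2κx) dx = j!/(2κ)^(j+1).
State is unnormalized: ∫|R|² dx = 0.010251, and ∫R*·(−ħ²/2m · R'') dx = 0.011403, so ⟨T⟩ = 0.011403 / 0.010251.
⟨T⟩ = 1.1124.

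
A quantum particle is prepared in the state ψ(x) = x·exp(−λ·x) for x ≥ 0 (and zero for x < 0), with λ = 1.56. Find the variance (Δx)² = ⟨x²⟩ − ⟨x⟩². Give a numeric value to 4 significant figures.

0.3082

Compute ⟨x⟩ and ⟨x²⟩ separately, then (Δx)² = ⟨x²⟩ − ⟨x⟩².
Every integrand reduces to terms xʲ·e^(−2λx) on [0, ∞); use ∫₀^∞ xʲ·e^(−2λx) dx = j!/(2λ)^(j+1).
Normalization: ∫|ψ|² dx = 0.065852.
⟨x⟩ = 0.96154 and ⟨x²⟩ = 1.2327.
(Δx)² = 1.2327 − (0.96154)² = 0.30819.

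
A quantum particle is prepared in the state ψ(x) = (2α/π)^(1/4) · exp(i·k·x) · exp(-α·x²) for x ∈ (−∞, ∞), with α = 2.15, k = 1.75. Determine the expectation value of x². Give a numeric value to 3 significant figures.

⟨x²⟩ = ∫ x²·|ψ|² dx (integrals over the domain).
Gaussian moments: ∫x^(2j)·e^(−2αx²) dx = (2j−1)!!/(4α)^j · √(π/(2α)), odd powers integrate to 0; here √(π/(2α)) = 0.85475.
⟨x²⟩ = 0.11628.

0.116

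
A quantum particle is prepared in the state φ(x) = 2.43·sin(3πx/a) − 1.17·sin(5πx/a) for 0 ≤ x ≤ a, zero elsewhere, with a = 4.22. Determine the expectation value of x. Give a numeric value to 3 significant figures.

2.11

⟨x⟩ = ∫ x·|φ|² dx / ∫|φ|² dx (integrals over the domain).
On 0 ≤ x ≤ a (j ≠ l): ∫sin²(jπx/a) dx = a/2, ∫sin(jπx/a)·sin(lπx/a) dx = 0; diagonal moments ∫x·sin²(jπx/a) dx = a²/4, ∫x²·sin²(jπx/a) dx = a³·(1/6 − 1/(4j²π²)); cross terms ∫x·sin(jπx/a)·sin(lπx/a) dx = 0 for j + l even and −4jla²/(π²(j² − l²)²) for j + l odd, ∫x²·sin(jπx/a)·sin(lπx/a) dx = (−1)^(j+l)·4jla³/(π²(j² − l²)²); higher powers the same way via product-to-sum and parts.
State is unnormalized: ∫|φ|² dx = 15.348, and ∫φ*·x·φ dx = 32.384, so ⟨x⟩ = 32.384 / 15.348.
⟨x⟩ = 2.1100.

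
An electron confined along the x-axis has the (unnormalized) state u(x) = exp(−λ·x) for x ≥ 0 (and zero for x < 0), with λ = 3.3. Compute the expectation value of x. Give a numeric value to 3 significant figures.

0.152

⟨x⟩ = ∫ x·|u|² dx / ∫|u|² dx (integrals over the domain).
Every integrand reduces to terms xʲ·e^(−2λx) on [0, ∞); use ∫₀^∞ xʲ·e^(−2λx) dx = j!/(2λ)^(j+1).
State is unnormalized: ∫|u|² dx = 0.15152, and ∫u*·x·u dx = 0.022957, so ⟨x⟩ = 0.022957 / 0.15152.
⟨x⟩ = 0.15152.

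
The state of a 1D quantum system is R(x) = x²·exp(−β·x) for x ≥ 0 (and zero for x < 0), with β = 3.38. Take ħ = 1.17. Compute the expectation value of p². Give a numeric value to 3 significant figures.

p² R = −ħ² d²R/dx²; ⟨p²⟩ = −ħ² ∫ R*·R'' dx / ∫|R|² dx.
Differentiate x²·exp(−β·x) with the product rule; every integrand then reduces to terms xʲ·e^(−2βx) on [0, ∞), with ∫₀^∞ xʲ·e^(−2βx) dx = j!/(2β)^(j+1).
State is unnormalized: ∫|R|² dx = 0.0017001, and ∫R*·(−ħ² R'') dx = 0.0088626, so ⟨p²⟩ = 0.0088626 / 0.0017001.
⟨p²⟩ = 5.2130.

5.21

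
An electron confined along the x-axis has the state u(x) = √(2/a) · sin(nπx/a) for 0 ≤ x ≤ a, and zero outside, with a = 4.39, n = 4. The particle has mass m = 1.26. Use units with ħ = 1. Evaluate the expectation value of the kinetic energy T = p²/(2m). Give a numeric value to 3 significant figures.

3.25

T = −(ħ²/2m) d²/dx², so ⟨T⟩ = −(ħ²/2m) ∫ u*·u'' dx; with m = 1.26.
d/dx sin(nπx/a) = (nπ/a)·cos(nπx/a) and d²/dx² sin(nπx/a) = −(nπ/a)²·sin(nπx/a); on 0 ≤ x ≤ a, ∫sin²(nπx/a) dx = a/2 and ∫sin(nπx/a)·cos(nπx/a) dx = 0.
⟨T⟩ = 3.2515.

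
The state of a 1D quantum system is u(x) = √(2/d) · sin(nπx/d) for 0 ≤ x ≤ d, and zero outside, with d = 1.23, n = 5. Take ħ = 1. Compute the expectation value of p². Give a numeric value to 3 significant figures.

163.

p² u = −ħ² d²u/dx²; ⟨p²⟩ = −ħ² ∫ u*·u'' dx.
d/dx sin(nπx/d) = (nπ/d)·cos(nπx/d) and d²/dx² sin(nπx/d) = −(nπ/d)²·sin(nπx/d); on 0 ≤ x ≤ d, ∫sin²(nπx/d) dx = d/2 and ∫sin(nπx/d)·cos(nπx/d) dx = 0.
⟨p²⟩ = 163.09.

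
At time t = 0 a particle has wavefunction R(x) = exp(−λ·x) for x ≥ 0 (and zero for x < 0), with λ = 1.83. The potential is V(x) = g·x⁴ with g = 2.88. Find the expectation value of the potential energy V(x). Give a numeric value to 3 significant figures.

0.385

⟨V⟩ = ∫ V(x)·|R|² dx / ∫|R|² dx.
Every integrand reduces to terms xʲ·e^(−2λx) on [0, ∞); use ∫₀^∞ xʲ·e^(−2λx) dx = j!/(2λ)^(j+1).
State is unnormalized: ∫|R|² dx = 0.27322, and ∫R*·V(x)·R dx = 0.10524, so ⟨V⟩ = 0.10524 / 0.27322.
⟨V⟩ = 0.38519.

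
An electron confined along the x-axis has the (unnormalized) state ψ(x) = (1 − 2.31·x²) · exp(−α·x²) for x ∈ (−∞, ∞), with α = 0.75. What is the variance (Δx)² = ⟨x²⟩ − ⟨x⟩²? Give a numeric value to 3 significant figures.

1.42

Compute ⟨x⟩ and ⟨x²⟩ separately, then (Δx)² = ⟨x²⟩ − ⟨x⟩².
Expand each integrand as polynomial × e^(−2αx²) and use ∫x^(2j)·e^(−2αx²) dx = (2j−1)!!/(4α)^j · √(π/(2α)), odd powers → 0; here √(π/(2α)) = 1.4472.
Normalization: ∫|ψ|² dx = 1.7926.
⟨x⟩ = 0.0000 and ⟨x²⟩ = 1.4191.
(Δx)² = 1.4191 − (0.0000)² = 1.4191.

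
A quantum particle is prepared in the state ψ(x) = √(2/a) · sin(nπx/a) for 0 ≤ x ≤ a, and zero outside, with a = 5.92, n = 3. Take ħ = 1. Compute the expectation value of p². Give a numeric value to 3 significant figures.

p² ψ = −ħ² d²ψ/dx²; ⟨p²⟩ = −ħ² ∫ ψ*·ψ'' dx.
d/dx sin(nπx/a) = (nπ/a)·cos(nπx/a) and d²/dx² sin(nπx/a) = −(nπ/a)²·sin(nπx/a); on 0 ≤ x ≤ a, ∫sin²(nπx/a) dx = a/2 and ∫sin(nπx/a)·cos(nπx/a) dx = 0.
⟨p²⟩ = 2.5345.

2.53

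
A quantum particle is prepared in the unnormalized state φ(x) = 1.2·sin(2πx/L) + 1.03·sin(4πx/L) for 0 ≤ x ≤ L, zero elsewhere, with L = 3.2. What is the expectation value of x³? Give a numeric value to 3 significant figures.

⟨x³⟩ = ∫ x³·|φ|² dx / ∫|φ|² dx (integrals over the domain).
On 0 ≤ x ≤ L (j ≠ l): ∫sin²(jπx/L) dx = L/2, ∫sin(jπx/L)·sin(lπx/L) dx = 0; diagonal moments ∫x·sin²(jπx/L) dx = L²/4, ∫x²·sin²(jπx/L) dx = L³·(1/6 − 1/(4j²π²)); cross terms ∫x·sin(jπx/L)·sin(lπx/L) dx = 0 for j + l even and −4jlL²/(π²(j² − l²)²) for j + l odd, ∫x²·sin(jπx/L)·sin(lπx/L) dx = (−1)^(j+l)·4jlL³/(π²(j² − l²)²); higher powers the same way via product-to-sum and parts.
State is unnormalized: ∫|φ|² dx = 4.0014, and ∫φ*·x³·φ dx = 39.836, so ⟨x³⟩ = 39.836 / 4.0014.
⟨x³⟩ = 9.9554.

9.96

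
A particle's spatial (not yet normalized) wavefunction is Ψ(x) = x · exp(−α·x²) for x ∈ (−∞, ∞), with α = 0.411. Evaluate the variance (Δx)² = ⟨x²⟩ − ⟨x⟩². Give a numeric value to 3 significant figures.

Compute ⟨x⟩ and ⟨x²⟩ separately, then (Δx)² = ⟨x²⟩ − ⟨x⟩².
Expand each integrand as polynomial × e^(−2αx²) and use ∫x^(2j)·e^(−2αx²) dx = (2j−1)!!/(4α)^j · √(π/(2α)), odd powers → 0; here √(π/(2α)) = 1.9550.
Normalization: ∫|Ψ|² dx = 1.1892.
⟨x⟩ = 0.0000 and ⟨x²⟩ = 1.8248.
(Δx)² = 1.8248 − (0.0000)² = 1.8248.

1.82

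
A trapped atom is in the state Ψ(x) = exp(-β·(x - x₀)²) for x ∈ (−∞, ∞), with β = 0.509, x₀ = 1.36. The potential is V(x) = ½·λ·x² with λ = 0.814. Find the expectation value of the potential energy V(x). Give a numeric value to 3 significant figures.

⟨V⟩ = ∫ V(x)·|Ψ|² dx / ∫|Ψ|² dx.
Gaussian moments (u = x − x₀): ∫u^(2j)·e^(−2βu²) du = (2j−1)!!/(4β)^j · √(π/(2β)), odd powers integrate to 0; here √(π/(2β)) = 1.7567.
State is unnormalized: ∫|Ψ|² dx = 1.7567, and ∫Ψ*·V(x)·Ψ dx = 1.6736, so ⟨V⟩ = 1.6736 / 1.7567.
⟨V⟩ = 0.95269.

0.953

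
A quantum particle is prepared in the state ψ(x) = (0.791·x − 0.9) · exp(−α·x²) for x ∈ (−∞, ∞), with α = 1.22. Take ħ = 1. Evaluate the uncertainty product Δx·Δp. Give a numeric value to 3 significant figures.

Δx = √(⟨x²⟩−⟨x⟩²), Δp = √(⟨p²⟩−⟨p⟩²).
Expand each integrand as polynomial × e^(−2αx²) and use ∫x^(2j)·e^(−2αx²) dx = (2j−1)!!/(4α)^j · √(π/(2α)), odd powers → 0; here √(π/(2α)) = 1.1347. Differentiate with the product rule, d/dx e^(−αx²) = −2αx·e^(−αx²).
Normalization: ∫|ψ|² dx = 1.0646.
⟨x⟩ = -0.31098, ⟨x²⟩ = 0.26092 ⇒ Δx = 0.40524.
⟨p⟩ = 0.0000, ⟨p²⟩ = 1.5534 ⇒ Δp = 1.2464.
Δx·Δp = 0.50508.

0.505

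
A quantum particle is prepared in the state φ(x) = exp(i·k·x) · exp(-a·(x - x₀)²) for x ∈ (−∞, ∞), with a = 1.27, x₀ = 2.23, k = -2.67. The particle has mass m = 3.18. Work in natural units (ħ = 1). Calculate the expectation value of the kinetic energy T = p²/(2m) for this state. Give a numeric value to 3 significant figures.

1.32

T = −(ħ²/2m) d²/dx², so ⟨T⟩ = −(ħ²/2m) ∫ φ*·φ'' dx / ∫|φ|² dx; with m = 3.18.
Gaussian moments (u = x − x₀): ∫u^(2j)·e^(−2au²) du = (2j−1)!!/(4a)^j · √(π/(2a)), odd powers integrate to 0; here √(π/(2a)) = 1.1121. Derivatives: φ′ = (ik − 2au)·φ, φ″ = ((ik − 2au)² − 2a)·φ; the odd-in-u pieces drop out.
State is unnormalized: ∫|φ|² dx = 1.1121, and ∫φ*·(−ħ²/2m · φ'') dx = 1.4687, so ⟨T⟩ = 1.4687 / 1.1121.
⟨T⟩ = 1.3206.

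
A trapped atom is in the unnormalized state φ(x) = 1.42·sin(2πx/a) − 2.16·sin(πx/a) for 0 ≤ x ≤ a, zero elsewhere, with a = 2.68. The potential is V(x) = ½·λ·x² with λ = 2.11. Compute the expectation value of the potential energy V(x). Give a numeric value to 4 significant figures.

3.482

⟨V⟩ = ∫ V(x)·|φ|² dx / ∫|φ|² dx.
On 0 ≤ x ≤ a (j ≠ l): ∫sin²(jπx/a) dx = a/2, ∫sin(jπx/a)·sin(lπx/a) dx = 0; diagonal moments ∫x·sin²(jπx/a) dx = a²/4, ∫x²·sin²(jπx/a) dx = a³·(1/6 − 1/(4j²π²)); cross terms ∫x·sin(jπx/a)·sin(lπx/a) dx = 0 for j + l even and −4jla²/(π²(j² − l²)²) for j + l odd, ∫x²·sin(jπx/a)·sin(lπx/a) dx = (−1)^(j+l)·4jla³/(π²(j² − l²)²); higher powers the same way via product-to-sum and parts.
State is unnormalized: ∫|φ|² dx = 8.9539, and ∫φ*·V(x)·φ dx = 31.176, so ⟨V⟩ = 31.176 / 8.9539.
⟨V⟩ = 3.4819.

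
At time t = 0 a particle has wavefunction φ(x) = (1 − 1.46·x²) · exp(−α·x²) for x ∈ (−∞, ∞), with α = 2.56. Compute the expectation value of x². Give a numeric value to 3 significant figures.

0.0566

⟨x²⟩ = ∫ x²·|φ|² dx / ∫|φ|² dx (integrals over the domain).
Expand each integrand as polynomial × e^(−2αx²) and use ∫x^(2j)·e^(−2αx²) dx = (2j−1)!!/(4α)^j · √(π/(2α)), odd powers → 0; here √(π/(2α)) = 0.78332.
State is unnormalized: ∫|φ|² dx = 0.60772, and ∫φ*·x²·φ dx = 0.034382, so ⟨x²⟩ = 0.034382 / 0.60772.
⟨x²⟩ = 0.056575.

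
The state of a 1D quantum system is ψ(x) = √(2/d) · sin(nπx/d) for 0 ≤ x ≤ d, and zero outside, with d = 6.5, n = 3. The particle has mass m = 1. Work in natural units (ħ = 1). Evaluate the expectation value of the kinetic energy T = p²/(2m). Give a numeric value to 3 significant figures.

1.05

T = −(ħ²/2m) d²/dx², so ⟨T⟩ = −(ħ²/2m) ∫ ψ*·ψ'' dx; with m = 1.
d/dx sin(nπx/d) = (nπ/d)·cos(nπx/d) and d²/dx² sin(nπx/d) = −(nπ/d)²·sin(nπx/d); on 0 ≤ x ≤ d, ∫sin²(nπx/d) dx = d/2 and ∫sin(nπx/d)·cos(nπx/d) dx = 0.
⟨T⟩ = 1.0512.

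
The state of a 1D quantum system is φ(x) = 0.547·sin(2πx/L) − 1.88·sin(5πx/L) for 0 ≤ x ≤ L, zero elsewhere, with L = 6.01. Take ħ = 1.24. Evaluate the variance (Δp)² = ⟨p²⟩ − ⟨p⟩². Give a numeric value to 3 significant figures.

9.81

Compute ⟨p⟩ and ⟨p²⟩ separately; (Δp)² = ⟨p²⟩ − ⟨p⟩².
d²/dx² sin(jπx/L) = −(jπ/L)²·sin(jπx/L); on 0 ≤ x ≤ L, ∫sin²(jπx/L) dx = L/2 and ∫sin(jπx/L)·sin(lπx/L) dx = 0 for j ≠ l, so only diagonal terms survive in ∫|φ|² and ∫φ·φ″; ∫φ·φ′ dx = [φ²/2] between the walls = 0.
Normalization: ∫|φ|² dx = 11.520.
⟨p⟩ = 0.0000 and ⟨p²⟩ = 9.8149.
(Δp)² = 9.8149 − (0.0000)² = 9.8149.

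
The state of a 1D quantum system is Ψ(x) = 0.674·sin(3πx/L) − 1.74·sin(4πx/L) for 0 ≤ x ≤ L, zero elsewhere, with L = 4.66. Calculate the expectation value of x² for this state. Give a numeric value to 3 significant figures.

⟨x²⟩ = ∫ x²·|Ψ|² dx / ∫|Ψ|² dx (integrals over the domain).
On 0 ≤ x ≤ L (j ≠ l): ∫sin²(jπx/L) dx = L/2, ∫sin(jπx/L)·sin(lπx/L) dx = 0; diagonal moments ∫x·sin²(jπx/L) dx = L²/4, ∫x²·sin²(jπx/L) dx = L³·(1/6 − 1/(4j²π²)); cross terms ∫x·sin(jπx/L)·sin(lπx/L) dx = 0 for j + l even and −4jlL²/(π²(j² − l²)²) for j + l odd, ∫x²·sin(jπx/L)·sin(lπx/L) dx = (−1)^(j+l)·4jlL³/(π²(j² − l²)²); higher powers the same way via product-to-sum and parts.
State is unnormalized: ∫|Ψ|² dx = 8.1128, and ∫Ψ*·x²·Ψ dx = 81.668, so ⟨x²⟩ = 81.668 / 8.1128.
⟨x²⟩ = 10.067.

10.1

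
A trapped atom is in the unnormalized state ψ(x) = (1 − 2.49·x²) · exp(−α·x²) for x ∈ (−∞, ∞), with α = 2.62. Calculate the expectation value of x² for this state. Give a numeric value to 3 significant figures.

⟨x²⟩ = ∫ x²·|ψ|² dx / ∫|ψ|² dx (integrals over the domain).
Expand each integrand as polynomial × e^(−2αx²) and use ∫x^(2j)·e^(−2αx²) dx = (2j−1)!!/(4α)^j · √(π/(2α)), odd powers → 0; here √(π/(2α)) = 0.77430.
State is unnormalized: ∫|ψ|² dx = 0.53749, and ∫ψ*·x²·ψ dx = 0.031120, so ⟨x²⟩ = 0.031120 / 0.53749.
⟨x²⟩ = 0.057898.

0.0579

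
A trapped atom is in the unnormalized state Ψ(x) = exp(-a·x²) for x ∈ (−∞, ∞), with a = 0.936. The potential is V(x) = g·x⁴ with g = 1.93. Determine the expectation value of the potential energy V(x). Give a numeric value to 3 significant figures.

0.413

⟨V⟩ = ∫ V(x)·|Ψ|² dx / ∫|Ψ|² dx.
Gaussian moments: ∫x^(2j)·e^(−2ax²) dx = (2j−1)!!/(4a)^j · √(π/(2a)), odd powers integrate to 0; here √(π/(2a)) = 1.2955.
State is unnormalized: ∫|Ψ|² dx = 1.2955, and ∫Ψ*·V(x)·Ψ dx = 0.53509, so ⟨V⟩ = 0.53509 / 1.2955.
⟨V⟩ = 0.41305.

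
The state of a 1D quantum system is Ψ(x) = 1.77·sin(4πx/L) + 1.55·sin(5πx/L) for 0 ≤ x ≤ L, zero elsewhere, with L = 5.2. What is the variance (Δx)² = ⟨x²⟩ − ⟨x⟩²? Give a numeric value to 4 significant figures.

Compute ⟨x⟩ and ⟨x²⟩ separately, then (Δx)² = ⟨x²⟩ − ⟨x⟩².
On 0 ≤ x ≤ L (j ≠ l): ∫sin²(jπx/L) dx = L/2, ∫sin(jπx/L)·sin(lπx/L) dx = 0; diagonal moments ∫x·sin²(jπx/L) dx = L²/4, ∫x²·sin²(jπx/L) dx = L³·(1/6 − 1/(4j²π²)); cross terms ∫x·sin(jπx/L)·sin(lπx/L) dx = 0 for j + l even and −4jlL²/(π²(j² − l²)²) for j + l odd, ∫x²·sin(jπx/L)·sin(lπx/L) dx = (−1)^(j+l)·4jlL³/(π²(j² − l²)²); higher powers the same way via product-to-sum and parts.
Normalization: ∫|Ψ|² dx = 14.392.
⟨x⟩ = 1.5684 and ⟨x²⟩ = 3.5766.
(Δx)² = 3.5766 − (1.5684)² = 1.1168.

1.117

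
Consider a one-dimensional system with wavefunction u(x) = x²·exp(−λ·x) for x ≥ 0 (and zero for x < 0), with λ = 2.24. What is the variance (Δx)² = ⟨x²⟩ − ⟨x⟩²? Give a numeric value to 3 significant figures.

Compute ⟨x⟩ and ⟨x²⟩ separately, then (Δx)² = ⟨x²⟩ − ⟨x⟩².
Every integrand reduces to terms xʲ·e^(−2λx) on [0, ∞); use ∫₀^∞ xʲ·e^(−2λx) dx = j!/(2λ)^(j+1).
Normalization: ∫|u|² dx = 0.013299.
⟨x⟩ = 1.1161 and ⟨x²⟩ = 1.4947.
(Δx)² = 1.4947 − (1.1161)² = 0.24912.

0.249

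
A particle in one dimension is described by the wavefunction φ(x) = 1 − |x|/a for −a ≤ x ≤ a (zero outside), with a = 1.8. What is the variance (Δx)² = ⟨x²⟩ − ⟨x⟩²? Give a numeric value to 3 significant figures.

0.324

Compute ⟨x⟩ and ⟨x²⟩ separately, then (Δx)² = ⟨x²⟩ − ⟨x⟩².
φ is even, so ∫ over [−a, a] = 2∫₀ᵃ with φ = 1 − x/a there: ∫₀ᵃ (1 − x/a)² dx = a/3, ∫₀ᵃ x²(1 − x/a)² dx = a³/30, ∫₀ᵃ x⁴(1 − x/a)² dx = a⁵/105.
Normalization: ∫|φ|² dx = 1.2000.
⟨x⟩ = 0.0000 and ⟨x²⟩ = 0.32400.
(Δx)² = 0.32400 − (0.0000)² = 0.32400.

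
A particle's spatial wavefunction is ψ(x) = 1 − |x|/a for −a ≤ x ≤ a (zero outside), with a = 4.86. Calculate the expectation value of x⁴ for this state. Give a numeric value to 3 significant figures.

15.9

⟨x⁴⟩ = ∫ x⁴·|ψ|² dx / ∫|ψ|² dx (integrals over the domain).
ψ is even, so ∫ over [−a, a] = 2∫₀ᵃ with ψ = 1 − x/a there: ∫₀ᵃ (1 − x/a)² dx = a/3, ∫₀ᵃ x²(1 − x/a)² dx = a³/30, ∫₀ᵃ x⁴(1 − x/a)² dx = a⁵/105.
State is unnormalized: ∫|ψ|² dx = 3.2400, and ∫ψ*·x⁴·ψ dx = 51.644, so ⟨x⁴⟩ = 51.644 / 3.2400.
⟨x⁴⟩ = 15.940.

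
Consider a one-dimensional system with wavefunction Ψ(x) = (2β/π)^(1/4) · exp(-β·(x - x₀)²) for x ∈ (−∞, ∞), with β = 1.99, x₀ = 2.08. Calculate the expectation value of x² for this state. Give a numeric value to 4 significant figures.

⟨x²⟩ = ∫ x²·|Ψ|² dx (integrals over the domain).
Gaussian moments (u = x − x₀): ∫u^(2j)·e^(−2βu²) du = (2j−1)!!/(4β)^j · √(π/(2β)), odd powers integrate to 0; here √(π/(2β)) = 0.88845.
⟨x²⟩ = 4.4520.

4.452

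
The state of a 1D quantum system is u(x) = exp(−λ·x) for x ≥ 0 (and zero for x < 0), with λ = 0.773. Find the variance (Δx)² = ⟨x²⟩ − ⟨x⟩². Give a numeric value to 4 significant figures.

0.4184

Compute ⟨x⟩ and ⟨x²⟩ separately, then (Δx)² = ⟨x²⟩ − ⟨x⟩².
Every integrand reduces to terms xʲ·e^(−2λx) on [0, ∞); use ∫₀^∞ xʲ·e^(−2λx) dx = j!/(2λ)^(j+1).
Normalization: ∫|u|² dx = 0.64683.
⟨x⟩ = 0.64683 and ⟨x²⟩ = 0.83678.
(Δx)² = 0.83678 − (0.64683)² = 0.41839.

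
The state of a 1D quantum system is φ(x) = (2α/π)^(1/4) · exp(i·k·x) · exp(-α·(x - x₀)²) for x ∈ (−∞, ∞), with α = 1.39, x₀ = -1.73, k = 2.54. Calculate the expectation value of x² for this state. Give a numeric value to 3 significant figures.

3.17

⟨x²⟩ = ∫ x²·|φ|² dx (integrals over the domain).
Gaussian moments (u = x − x₀): ∫u^(2j)·e^(−2αu²) du = (2j−1)!!/(4α)^j · √(π/(2α)), odd powers integrate to 0; here √(π/(2α)) = 1.0630.
⟨x²⟩ = 3.1728.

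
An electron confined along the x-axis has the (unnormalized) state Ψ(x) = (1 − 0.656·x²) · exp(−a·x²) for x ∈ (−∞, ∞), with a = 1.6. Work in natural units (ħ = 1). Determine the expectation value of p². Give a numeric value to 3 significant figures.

2.48

p² Ψ = −ħ² d²Ψ/dx²; ⟨p²⟩ = −ħ² ∫ Ψ*·Ψ'' dx / ∫|Ψ|² dx.
Expand each integrand as polynomial × e^(−2ax²) and use ∫x^(2j)·e^(−2ax²) dx = (2j−1)!!/(4a)^j · √(π/(2a)), odd powers → 0; here √(π/(2a)) = 0.99083. Differentiate with the product rule, d/dx e^(−ax²) = −2ax·e^(−ax²).
State is unnormalized: ∫|Ψ|² dx = 0.81894, and ∫Ψ*·(−ħ² Ψ'') dx = 2.0269, so ⟨p²⟩ = 2.0269 / 0.81894.
⟨p²⟩ = 2.4750.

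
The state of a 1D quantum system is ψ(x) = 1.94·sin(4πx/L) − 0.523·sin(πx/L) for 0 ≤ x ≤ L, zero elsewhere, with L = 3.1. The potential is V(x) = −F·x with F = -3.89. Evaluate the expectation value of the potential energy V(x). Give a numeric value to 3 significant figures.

6.12

⟨V⟩ = ∫ V(x)·|ψ|² dx / ∫|ψ|² dx.
On 0 ≤ x ≤ L (j ≠ l): ∫sin²(jπx/L) dx = L/2, ∫sin(jπx/L)·sin(lπx/L) dx = 0; diagonal moments ∫x·sin²(jπx/L) dx = L²/4, ∫x²·sin²(jπx/L) dx = L³·(1/6 − 1/(4j²π²)); cross terms ∫x·sin(jπx/L)·sin(lπx/L) dx = 0 for j + l even and −4jlL²/(π²(j² − l²)²) for j + l odd, ∫x²·sin(jπx/L)·sin(lπx/L) dx = (−1)^(j+l)·4jlL³/(π²(j² − l²)²); higher powers the same way via product-to-sum and parts.
State is unnormalized: ∫|ψ|² dx = 6.2575, and ∫ψ*·V(x)·ψ dx = 38.276, so ⟨V⟩ = 38.276 / 6.2575.
⟨V⟩ = 6.1168.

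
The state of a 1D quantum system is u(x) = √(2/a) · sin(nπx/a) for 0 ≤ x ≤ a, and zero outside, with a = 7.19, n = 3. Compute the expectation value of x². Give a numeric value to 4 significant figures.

⟨x²⟩ = ∫ x²·|u|² dx (integrals over the domain).
With sin²θ = (1 − cos2θ)/2 on 0 ≤ x ≤ a: ∫sin²(nπx/a) dx = a/2, ∫x·sin²(nπx/a) dx = a²/4, ∫x²·sin²(nπx/a) dx = a³·(1/6 − 1/(4n²π²)); higher powers xᵏ the same way, integrating xᵏ·cos(2nπx/a) by parts.
⟨x²⟩ = 16.941.

16.94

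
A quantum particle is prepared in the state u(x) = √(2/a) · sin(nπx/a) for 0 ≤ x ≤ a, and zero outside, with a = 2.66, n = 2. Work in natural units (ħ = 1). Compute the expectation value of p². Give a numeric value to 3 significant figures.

p² u = −ħ² d²u/dx²; ⟨p²⟩ = −ħ² ∫ u*·u'' dx.
d/dx sin(nπx/a) = (nπ/a)·cos(nπx/a) and d²/dx² sin(nπx/a) = −(nπ/a)²·sin(nπx/a); on 0 ≤ x ≤ a, ∫sin²(nπx/a) dx = a/2 and ∫sin(nπx/a)·cos(nπx/a) dx = 0.
⟨p²⟩ = 5.5795.

5.58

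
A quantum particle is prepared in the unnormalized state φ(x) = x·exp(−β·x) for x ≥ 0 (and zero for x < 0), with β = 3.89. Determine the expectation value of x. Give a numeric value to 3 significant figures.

⟨x⟩ = ∫ x·|φ|² dx / ∫|φ|² dx (integrals over the domain).
Every integrand reduces to terms xʲ·e^(−2βx) on [0, ∞); use ∫₀^∞ xʲ·e^(−2βx) dx = j!/(2β)^(j+1).
State is unnormalized: ∫|φ|² dx = 0.0042471, and ∫φ*·x·φ dx = 0.0016377, so ⟨x⟩ = 0.0016377 / 0.0042471.
⟨x⟩ = 0.38560.

0.386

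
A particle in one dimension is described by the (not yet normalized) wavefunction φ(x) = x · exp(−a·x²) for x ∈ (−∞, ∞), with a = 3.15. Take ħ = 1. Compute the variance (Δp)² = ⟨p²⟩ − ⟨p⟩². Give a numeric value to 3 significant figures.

9.45

Compute ⟨p⟩ and ⟨p²⟩ separately; (Δp)² = ⟨p²⟩ − ⟨p⟩².
Expand each integrand as polynomial × e^(−2ax²) and use ∫x^(2j)·e^(−2ax²) dx = (2j−1)!!/(4a)^j · √(π/(2a)), odd powers → 0; here √(π/(2a)) = 0.70616. Differentiate with the product rule, d/dx e^(−ax²) = −2ax·e^(−ax²).
Normalization: ∫|φ|² dx = 0.056045.
⟨p⟩ = 0.0000 and ⟨p²⟩ = 9.4500.
(Δp)² = 9.4500 − (0.0000)² = 9.4500.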